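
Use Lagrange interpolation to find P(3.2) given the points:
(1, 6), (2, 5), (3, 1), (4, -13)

Lagrange interpolation formula:
P(x) = Σ yᵢ × Lᵢ(x)
where Lᵢ(x) = Π_{j≠i} (x - xⱼ)/(xᵢ - xⱼ)

L_0(3.2) = (3.2 - 2)/(1 - 2) × (3.2 - 3)/(1 - 3) × (3.2 - 4)/(1 - 4) = 0.032000
L_1(3.2) = (3.2 - 1)/(2 - 1) × (3.2 - 3)/(2 - 3) × (3.2 - 4)/(2 - 4) = -0.176000
L_2(3.2) = (3.2 - 1)/(3 - 1) × (3.2 - 2)/(3 - 2) × (3.2 - 4)/(3 - 4) = 1.056000
L_3(3.2) = (3.2 - 1)/(4 - 1) × (3.2 - 2)/(4 - 2) × (3.2 - 3)/(4 - 3) = 0.088000

P(3.2) = 6×L_0(3.2) + 5×L_1(3.2) + 1×L_2(3.2) + (-13)×L_3(3.2)
P(3.2) = -0.776000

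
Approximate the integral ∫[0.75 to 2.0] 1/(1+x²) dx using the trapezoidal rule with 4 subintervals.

f(x) = 1/(1+x²)
a = 0.75, b = 2.0, n = 4
h = (b - a)/n = 0.312500

Trapezoidal rule: (h/2)[f(x₀) + 2f(x₁) + 2f(x₂) + ... + f(xₙ)]

x_0 = 0.7500, f(x_0) = 0.640000, coefficient = 1
x_1 = 1.0625, f(x_1) = 0.469725, coefficient = 2
x_2 = 1.3750, f(x_2) = 0.345946, coefficient = 2
x_3 = 1.6875, f(x_3) = 0.259898, coefficient = 2
x_4 = 2.0000, f(x_4) = 0.200000, coefficient = 1

I ≈ (0.312500/2) × 2.991138 = 0.467365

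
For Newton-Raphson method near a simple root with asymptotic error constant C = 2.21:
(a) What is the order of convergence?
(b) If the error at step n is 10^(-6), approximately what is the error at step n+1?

(a) Newton-Raphson has quadratic (order 2) convergence near simple roots.
    This means |e_{n+1}| ≈ C|e_n|².

(b) With |e_n| = 10^(-6) and C = 2.21:
    |e_{n+1}| ≈ 2.21 × (10^(-6))² = 2.21 × 10^(-12)

(a) 2 (quadratic); (b) |e_{n+1}| ≈ 2.210e-12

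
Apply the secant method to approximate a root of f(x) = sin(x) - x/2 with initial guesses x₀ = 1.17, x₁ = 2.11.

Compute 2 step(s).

f(x) = sin(x) - x/2
x₀ = 1.17, x₁ = 2.11

Secant formula: x_{n+1} = x_n - f(x_n)(x_n - x_{n-1})/(f(x_n) - f(x_{n-1}))

Iteration 1:
  f(1.170000) = 0.335751
  f(2.110000) = -0.196882
  x_2 = 2.110000 - (-0.196882)×(2.110000 - 1.170000)/(-0.196882 - 0.335751)
       = 1.762539
Iteration 2:
  f(2.110000) = -0.196882
  f(1.762539) = 0.100404
  x_3 = 1.762539 - 0.100404×(1.762539 - 2.110000)/(0.100404 - (-0.196882))
       = 1.879889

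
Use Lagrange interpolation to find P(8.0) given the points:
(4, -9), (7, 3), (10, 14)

Lagrange interpolation formula:
P(x) = Σ yᵢ × Lᵢ(x)
where Lᵢ(x) = Π_{j≠i} (x - xⱼ)/(xᵢ - xⱼ)

L_0(8.0) = (8.0 - 7)/(4 - 7) × (8.0 - 10)/(4 - 10) = -0.111111
L_1(8.0) = (8.0 - 4)/(7 - 4) × (8.0 - 10)/(7 - 10) = 0.888889
L_2(8.0) = (8.0 - 4)/(10 - 4) × (8.0 - 7)/(10 - 7) = 0.222222

P(8.0) = (-9)×L_0(8.0) + 3×L_1(8.0) + 14×L_2(8.0)
P(8.0) = 6.777778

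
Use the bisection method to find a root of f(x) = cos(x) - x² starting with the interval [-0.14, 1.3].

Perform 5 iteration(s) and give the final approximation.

f(x) = cos(x) - x²
Initial interval: [-0.14, 1.3]

Iteration 1:
  c_1 = (-0.140000 + 1.300000)/2 = 0.580000
  f(c_1) = f(0.580000) = 0.500063
  f(a) × f(c) ≥ 0, new interval: [0.580000, 1.300000]
Iteration 2:
  c_2 = (0.580000 + 1.300000)/2 = 0.940000
  f(c_2) = f(0.940000) = -0.293812
  f(a) × f(c) < 0, new interval: [0.580000, 0.940000]
Iteration 3:
  c_3 = (0.580000 + 0.940000)/2 = 0.760000
  f(c_3) = f(0.760000) = 0.147236
  f(a) × f(c) ≥ 0, new interval: [0.760000, 0.940000]
Iteration 4:
  c_4 = (0.760000 + 0.940000)/2 = 0.850000
  f(c_4) = f(0.850000) = -0.062517
  f(a) × f(c) < 0, new interval: [0.760000, 0.850000]
Iteration 5:
  c_5 = (0.760000 + 0.850000)/2 = 0.805000
  f(c_5) = f(0.805000) = 0.045086
  f(a) × f(c) ≥ 0, new interval: [0.805000, 0.850000]

After 5 iteration(s), the approximation is c_5 = 0.805000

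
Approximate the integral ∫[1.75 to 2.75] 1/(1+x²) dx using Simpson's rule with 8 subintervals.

f(x) = 1/(1+x²)
a = 1.75, b = 2.75, n = 8
h = (b - a)/n = 0.125000

Simpson's rule: (h/3)[f(x₀) + 4f(x₁) + 2f(x₂) + ... + f(xₙ)]

x_0 = 1.7500, f(x_0) = 0.246154, coefficient = 1
x_1 = 1.8750, f(x_1) = 0.221453, coefficient = 4
x_2 = 2.0000, f(x_2) = 0.200000, coefficient = 2
x_3 = 2.1250, f(x_3) = 0.181303, coefficient = 4
x_4 = 2.2500, f(x_4) = 0.164948, coefficient = 2
x_5 = 2.3750, f(x_5) = 0.150588, coefficient = 4
x_6 = 2.5000, f(x_6) = 0.137931, coefficient = 2
x_7 = 2.6250, f(x_7) = 0.126733, coefficient = 4
x_8 = 2.7500, f(x_8) = 0.116788, coefficient = 1

I ≈ (0.125000/3) × 4.089010 = 0.170375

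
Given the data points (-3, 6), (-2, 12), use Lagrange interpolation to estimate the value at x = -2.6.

Lagrange interpolation formula:
P(x) = Σ yᵢ × Lᵢ(x)
where Lᵢ(x) = Π_{j≠i} (x - xⱼ)/(xᵢ - xⱼ)

L_0(-2.6) = (-2.6 - (-2))/(-3 - (-2)) = 0.600000
L_1(-2.6) = (-2.6 - (-3))/(-2 - (-3)) = 0.400000

P(-2.6) = 6×L_0(-2.6) + 12×L_1(-2.6)
P(-2.6) = 8.400000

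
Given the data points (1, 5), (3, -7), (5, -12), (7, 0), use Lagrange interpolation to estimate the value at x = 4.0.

Lagrange interpolation formula:
P(x) = Σ yᵢ × Lᵢ(x)
where Lᵢ(x) = Π_{j≠i} (x - xⱼ)/(xᵢ - xⱼ)

L_0(4.0) = (4.0 - 3)/(1 - 3) × (4.0 - 5)/(1 - 5) × (4.0 - 7)/(1 - 7) = -0.062500
L_1(4.0) = (4.0 - 1)/(3 - 1) × (4.0 - 5)/(3 - 5) × (4.0 - 7)/(3 - 7) = 0.562500
L_2(4.0) = (4.0 - 1)/(5 - 1) × (4.0 - 3)/(5 - 3) × (4.0 - 7)/(5 - 7) = 0.562500
L_3(4.0) = (4.0 - 1)/(7 - 1) × (4.0 - 3)/(7 - 3) × (4.0 - 5)/(7 - 5) = -0.062500

P(4.0) = 5×L_0(4.0) + (-7)×L_1(4.0) + (-12)×L_2(4.0) + 0×L_3(4.0)
P(4.0) = -11.000000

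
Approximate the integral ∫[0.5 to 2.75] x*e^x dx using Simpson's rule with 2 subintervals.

f(x) = x*e^x
a = 0.5, b = 2.75, n = 2
h = (b - a)/n = 1.125000

Simpson's rule: (h/3)[f(x₀) + 4f(x₁) + 2f(x₂) + ... + f(xₙ)]

x_0 = 0.5000, f(x_0) = 0.824361, coefficient = 1
x_1 = 1.6250, f(x_1) = 8.252431, coefficient = 4
x_2 = 2.7500, f(x_2) = 43.017238, coefficient = 1

I ≈ (1.125000/3) × 76.851322 = 28.819246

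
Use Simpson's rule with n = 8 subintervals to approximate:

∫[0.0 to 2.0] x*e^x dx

f(x) = x*e^x
a = 0.0, b = 2.0, n = 8
h = (b - a)/n = 0.250000

Simpson's rule: (h/3)[f(x₀) + 4f(x₁) + 2f(x₂) + ... + f(xₙ)]

x_0 = 0.0000, f(x_0) = 0.000000, coefficient = 1
x_1 = 0.2500, f(x_1) = 0.321006, coefficient = 4
x_2 = 0.5000, f(x_2) = 0.824361, coefficient = 2
x_3 = 0.7500, f(x_3) = 1.587750, coefficient = 4
x_4 = 1.0000, f(x_4) = 2.718282, coefficient = 2
x_5 = 1.2500, f(x_5) = 4.362929, coefficient = 4
x_6 = 1.5000, f(x_6) = 6.722534, coefficient = 2
x_7 = 1.7500, f(x_7) = 10.070555, coefficient = 4
x_8 = 2.0000, f(x_8) = 14.778112, coefficient = 1

I ≈ (0.250000/3) × 100.677423 = 8.389785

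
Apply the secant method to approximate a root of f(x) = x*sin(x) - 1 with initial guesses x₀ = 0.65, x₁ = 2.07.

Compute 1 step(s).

f(x) = x*sin(x) - 1
x₀ = 0.65, x₁ = 2.07

Secant formula: x_{n+1} = x_n - f(x_n)(x_n - x_{n-1})/(f(x_n) - f(x_{n-1}))

Iteration 1:
  f(0.650000) = -0.606629
  f(2.070000) = 0.817386
  x_2 = 2.070000 - 0.817386×(2.070000 - 0.650000)/(0.817386 - (-0.606629))
       = 1.254919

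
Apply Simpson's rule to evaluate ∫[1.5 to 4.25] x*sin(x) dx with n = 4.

f(x) = x*sin(x)
a = 1.5, b = 4.25, n = 4
h = (b - a)/n = 0.687500

Simpson's rule: (h/3)[f(x₀) + 4f(x₁) + 2f(x₂) + ... + f(xₙ)]

x_0 = 1.5000, f(x_0) = 1.496242, coefficient = 1
x_1 = 2.1875, f(x_1) = 1.784539, coefficient = 4
x_2 = 2.8750, f(x_2) = 0.757407, coefficient = 2
x_3 = 3.5625, f(x_3) = -1.455598, coefficient = 4
x_4 = 4.2500, f(x_4) = -3.803705, coefficient = 1

I ≈ (0.687500/3) × 0.523119 = 0.119881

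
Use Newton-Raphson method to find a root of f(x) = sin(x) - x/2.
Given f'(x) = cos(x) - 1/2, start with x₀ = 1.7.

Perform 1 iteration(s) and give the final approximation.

f(x) = sin(x) - x/2
f'(x) = cos(x) - 1/2
x₀ = 1.7

Newton-Raphson formula: x_{n+1} = x_n - f(x_n)/f'(x_n)

Iteration 1:
  f(1.700000) = 0.141665
  f'(1.700000) = -0.628844
  x_1 = 1.700000 - 0.141665/(-0.628844) = 1.925278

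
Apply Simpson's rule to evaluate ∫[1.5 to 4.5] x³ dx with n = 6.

f(x) = x³
a = 1.5, b = 4.5, n = 6
h = (b - a)/n = 0.500000

Simpson's rule: (h/3)[f(x₀) + 4f(x₁) + 2f(x₂) + ... + f(xₙ)]

x_0 = 1.5000, f(x_0) = 3.375000, coefficient = 1
x_1 = 2.0000, f(x_1) = 8.000000, coefficient = 4
x_2 = 2.5000, f(x_2) = 15.625000, coefficient = 2
x_3 = 3.0000, f(x_3) = 27.000000, coefficient = 4
x_4 = 3.5000, f(x_4) = 42.875000, coefficient = 2
x_5 = 4.0000, f(x_5) = 64.000000, coefficient = 4
x_6 = 4.5000, f(x_6) = 91.125000, coefficient = 1

I ≈ (0.500000/3) × 607.500000 = 101.250000
Exact value: 101.250000
Error: 0.000000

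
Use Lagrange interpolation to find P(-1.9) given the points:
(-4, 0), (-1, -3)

Lagrange interpolation formula:
P(x) = Σ yᵢ × Lᵢ(x)
where Lᵢ(x) = Π_{j≠i} (x - xⱼ)/(xᵢ - xⱼ)

L_0(-1.9) = (-1.9 - (-1))/(-4 - (-1)) = 0.300000
L_1(-1.9) = (-1.9 - (-4))/(-1 - (-4)) = 0.700000

P(-1.9) = 0×L_0(-1.9) + (-3)×L_1(-1.9)
P(-1.9) = -2.100000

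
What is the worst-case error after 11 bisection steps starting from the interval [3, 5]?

Bisection error bound: |error| ≤ (b-a)/2^n
|error| ≤ (5 - 3)/2^11 = 2/2^11
|error| ≤ 0.0009765625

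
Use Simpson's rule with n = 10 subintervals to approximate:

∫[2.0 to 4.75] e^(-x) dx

f(x) = e^(-x)
a = 2.0, b = 4.75, n = 10
h = (b - a)/n = 0.275000

Simpson's rule: (h/3)[f(x₀) + 4f(x₁) + 2f(x₂) + ... + f(xₙ)]

x_0 = 2.0000, f(x_0) = 0.135335, coefficient = 1
x_1 = 2.2750, f(x_1) = 0.102797, coefficient = 4
x_2 = 2.5500, f(x_2) = 0.078082, coefficient = 2
x_3 = 2.8250, f(x_3) = 0.059309, coefficient = 4
x_4 = 3.1000, f(x_4) = 0.045049, coefficient = 2
x_5 = 3.3750, f(x_5) = 0.034218, coefficient = 4
x_6 = 3.6500, f(x_6) = 0.025991, coefficient = 2
x_7 = 3.9250, f(x_7) = 0.019742, coefficient = 4
x_8 = 4.2000, f(x_8) = 0.014996, coefficient = 2
x_9 = 4.4750, f(x_9) = 0.011390, coefficient = 4
x_10 = 4.7500, f(x_10) = 0.008652, coefficient = 1

I ≈ (0.275000/3) × 1.382046 = 0.126688
Exact value: 0.126684
Error: 0.000004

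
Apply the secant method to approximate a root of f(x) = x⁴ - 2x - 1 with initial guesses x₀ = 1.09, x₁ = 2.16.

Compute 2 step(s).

f(x) = x⁴ - 2x - 1
x₀ = 1.09, x₁ = 2.16

Secant formula: x_{n+1} = x_n - f(x_n)(x_n - x_{n-1})/(f(x_n) - f(x_{n-1}))

Iteration 1:
  f(1.090000) = -1.768418
  f(2.160000) = 16.447823
  x_2 = 2.160000 - 16.447823×(2.160000 - 1.090000)/(16.447823 - (-1.768418))
       = 1.193875
Iteration 2:
  f(2.160000) = 16.447823
  f(1.193875) = -1.356164
  x_3 = 1.193875 - (-1.356164)×(1.193875 - 2.160000)/(-1.356164 - 16.447823)
       = 1.267466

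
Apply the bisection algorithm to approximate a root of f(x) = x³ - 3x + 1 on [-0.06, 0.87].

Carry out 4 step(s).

f(x) = x³ - 3x + 1
Initial interval: [-0.06, 0.87]

Iteration 1:
  c_1 = (-0.060000 + 0.870000)/2 = 0.405000
  f(c_1) = f(0.405000) = -0.148570
  f(a) × f(c) < 0, new interval: [-0.060000, 0.405000]
Iteration 2:
  c_2 = (-0.060000 + 0.405000)/2 = 0.172500
  f(c_2) = f(0.172500) = 0.487633
  f(a) × f(c) ≥ 0, new interval: [0.172500, 0.405000]
Iteration 3:
  c_3 = (0.172500 + 0.405000)/2 = 0.288750
  f(c_3) = f(0.288750) = 0.157825
  f(a) × f(c) ≥ 0, new interval: [0.288750, 0.405000]
Iteration 4:
  c_4 = (0.288750 + 0.405000)/2 = 0.346875
  f(c_4) = f(0.346875) = 0.001112
  f(a) × f(c) ≥ 0, new interval: [0.346875, 0.405000]

After 4 iteration(s), the approximation is c_4 = 0.346875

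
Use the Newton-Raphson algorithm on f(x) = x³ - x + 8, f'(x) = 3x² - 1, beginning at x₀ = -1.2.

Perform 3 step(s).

f(x) = x³ - x + 8
f'(x) = 3x² - 1
x₀ = -1.2

Newton-Raphson formula: x_{n+1} = x_n - f(x_n)/f'(x_n)

Iteration 1:
  f(-1.200000) = 7.472000
  f'(-1.200000) = 3.320000
  x_1 = -1.200000 - 7.472000/3.320000 = -3.450602
Iteration 2:
  f(-3.450602) = -29.634537
  f'(-3.450602) = 34.719971
  x_2 = -3.450602 - (-29.634537)/34.719971 = -2.597072
Iteration 3:
  f(-2.597072) = -6.919623
  f'(-2.597072) = 19.234355
  x_3 = -2.597072 - (-6.919623)/19.234355 = -2.237319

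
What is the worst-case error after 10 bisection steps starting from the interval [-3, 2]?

Bisection error bound: |error| ≤ (b-a)/2^n
|error| ≤ (2 - (-3))/2^10 = 5/2^10
|error| ≤ 0.0048828125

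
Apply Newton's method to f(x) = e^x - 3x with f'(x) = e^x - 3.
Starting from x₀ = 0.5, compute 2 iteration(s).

f(x) = e^x - 3x
f'(x) = e^x - 3
x₀ = 0.5

Newton-Raphson formula: x_{n+1} = x_n - f(x_n)/f'(x_n)

Iteration 1:
  f(0.500000) = 0.148721
  f'(0.500000) = -1.351279
  x_1 = 0.500000 - 0.148721/(-1.351279) = 0.610060
Iteration 2:
  f(0.610060) = 0.010362
  f'(0.610060) = -1.159459
  x_2 = 0.610060 - 0.010362/(-1.159459) = 0.618997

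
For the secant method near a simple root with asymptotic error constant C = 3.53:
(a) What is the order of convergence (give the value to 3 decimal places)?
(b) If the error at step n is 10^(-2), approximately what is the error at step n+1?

(a) Secant method has superlinear convergence with order φ = (1+√5)/2 ≈ 1.618.
    This means |e_{n+1}| ≈ C|e_n|^1.618.

(b) With |e_n| = 10^(-2) and C = 3.53:
    |e_{n+1}| ≈ 3.53 × (10^(-2))^1.618 = 3.53 × 10^(-3.24)

(a) ≈ 1.618 (golden ratio); (b) |e_{n+1}| ≈ 2.050e-03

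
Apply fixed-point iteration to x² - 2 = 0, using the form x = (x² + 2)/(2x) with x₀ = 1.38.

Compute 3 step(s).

Equation: x² - 2 = 0
Fixed-point form: x = (x² + 2)/(2x)
x₀ = 1.38

x_1 = g(1.380000) = 1.414638
x_2 = g(1.414638) = 1.414214
x_3 = g(1.414214) = 1.414214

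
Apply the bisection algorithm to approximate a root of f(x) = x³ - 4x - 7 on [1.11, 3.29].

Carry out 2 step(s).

f(x) = x³ - 4x - 7
Initial interval: [1.11, 3.29]

Iteration 1:
  c_1 = (1.110000 + 3.290000)/2 = 2.200000
  f(c_1) = f(2.200000) = -5.152000
  f(a) × f(c) ≥ 0, new interval: [2.200000, 3.290000]
Iteration 2:
  c_2 = (2.200000 + 3.290000)/2 = 2.745000
  f(c_2) = f(2.745000) = 2.703644
  f(a) × f(c) < 0, new interval: [2.200000, 2.745000]

After 2 iteration(s), the approximation is c_2 = 2.745000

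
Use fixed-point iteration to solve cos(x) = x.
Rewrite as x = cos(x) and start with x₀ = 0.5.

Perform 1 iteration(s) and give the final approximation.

Equation: cos(x) = x
Fixed-point form: x = cos(x)
x₀ = 0.5

x_1 = g(0.500000) = 0.877583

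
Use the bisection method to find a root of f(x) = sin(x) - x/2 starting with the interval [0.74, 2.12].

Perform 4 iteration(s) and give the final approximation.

f(x) = sin(x) - x/2
Initial interval: [0.74, 2.12]

Iteration 1:
  c_1 = (0.740000 + 2.120000)/2 = 1.430000
  f(c_1) = f(1.430000) = 0.275105
  f(a) × f(c) ≥ 0, new interval: [1.430000, 2.120000]
Iteration 2:
  c_2 = (1.430000 + 2.120000)/2 = 1.775000
  f(c_2) = f(1.775000) = 0.091723
  f(a) × f(c) ≥ 0, new interval: [1.775000, 2.120000]
Iteration 3:
  c_3 = (1.775000 + 2.120000)/2 = 1.947500
  f(c_3) = f(1.947500) = -0.043868
  f(a) × f(c) < 0, new interval: [1.775000, 1.947500]
Iteration 4:
  c_4 = (1.775000 + 1.947500)/2 = 1.861250
  f(c_4) = f(1.861250) = 0.027489
  f(a) × f(c) ≥ 0, new interval: [1.861250, 1.947500]

After 4 iteration(s), the approximation is c_4 = 1.861250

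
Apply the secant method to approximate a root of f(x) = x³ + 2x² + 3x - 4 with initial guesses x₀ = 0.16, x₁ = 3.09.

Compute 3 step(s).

f(x) = x³ + 2x² + 3x - 4
x₀ = 0.16, x₁ = 3.09

Secant formula: x_{n+1} = x_n - f(x_n)(x_n - x_{n-1})/(f(x_n) - f(x_{n-1}))

Iteration 1:
  f(0.160000) = -3.464704
  f(3.090000) = 53.869829
  x_2 = 3.090000 - 53.869829×(3.090000 - 0.160000)/(53.869829 - (-3.464704))
       = 0.337059
Iteration 2:
  f(3.090000) = 53.869829
  f(0.337059) = -2.723314
  x_3 = 0.337059 - (-2.723314)×(0.337059 - 3.090000)/(-2.723314 - 53.869829)
       = 0.469533
Iteration 3:
  f(0.337059) = -2.723314
  f(0.469533) = -2.046966
  x_4 = 0.469533 - (-2.046966)×(0.469533 - 0.337059)/(-2.046966 - (-2.723314))
       = 0.870465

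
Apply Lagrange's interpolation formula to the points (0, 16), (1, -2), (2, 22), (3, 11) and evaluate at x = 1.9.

Lagrange interpolation formula:
P(x) = Σ yᵢ × Lᵢ(x)
where Lᵢ(x) = Π_{j≠i} (x - xⱼ)/(xᵢ - xⱼ)

L_0(1.9) = (1.9 - 1)/(0 - 1) × (1.9 - 2)/(0 - 2) × (1.9 - 3)/(0 - 3) = -0.016500
L_1(1.9) = (1.9 - 0)/(1 - 0) × (1.9 - 2)/(1 - 2) × (1.9 - 3)/(1 - 3) = 0.104500
L_2(1.9) = (1.9 - 0)/(2 - 0) × (1.9 - 1)/(2 - 1) × (1.9 - 3)/(2 - 3) = 0.940500
L_3(1.9) = (1.9 - 0)/(3 - 0) × (1.9 - 1)/(3 - 1) × (1.9 - 2)/(3 - 2) = -0.028500

P(1.9) = 16×L_0(1.9) + (-2)×L_1(1.9) + 22×L_2(1.9) + 11×L_3(1.9)
P(1.9) = 19.904500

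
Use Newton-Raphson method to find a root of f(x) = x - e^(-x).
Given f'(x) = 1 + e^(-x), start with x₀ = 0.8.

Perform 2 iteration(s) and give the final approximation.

f(x) = x - e^(-x)
f'(x) = 1 + e^(-x)
x₀ = 0.8

Newton-Raphson formula: x_{n+1} = x_n - f(x_n)/f'(x_n)

Iteration 1:
  f(0.800000) = 0.350671
  f'(0.800000) = 1.449329
  x_1 = 0.800000 - 0.350671/1.449329 = 0.558046
Iteration 2:
  f(0.558046) = -0.014280
  f'(0.558046) = 1.572326
  x_2 = 0.558046 - (-0.014280)/1.572326 = 0.567128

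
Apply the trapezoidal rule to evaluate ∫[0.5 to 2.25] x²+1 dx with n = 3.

f(x) = x²+1
a = 0.5, b = 2.25, n = 3
h = (b - a)/n = 0.583333

Trapezoidal rule: (h/2)[f(x₀) + 2f(x₁) + 2f(x₂) + ... + f(xₙ)]

x_0 = 0.5000, f(x_0) = 1.250000, coefficient = 1
x_1 = 1.0833, f(x_1) = 2.173611, coefficient = 2
x_2 = 1.6667, f(x_2) = 3.777778, coefficient = 2
x_3 = 2.2500, f(x_3) = 6.062500, coefficient = 1

I ≈ (0.583333/2) × 19.215278 = 5.604456
Exact value: 5.505208
Error: 0.099248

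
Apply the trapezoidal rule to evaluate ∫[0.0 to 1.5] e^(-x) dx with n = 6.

f(x) = e^(-x)
a = 0.0, b = 1.5, n = 6
h = (b - a)/n = 0.250000

Trapezoidal rule: (h/2)[f(x₀) + 2f(x₁) + 2f(x₂) + ... + f(xₙ)]

x_0 = 0.0000, f(x_0) = 1.000000, coefficient = 1
x_1 = 0.2500, f(x_1) = 0.778801, coefficient = 2
x_2 = 0.5000, f(x_2) = 0.606531, coefficient = 2
x_3 = 0.7500, f(x_3) = 0.472367, coefficient = 2
x_4 = 1.0000, f(x_4) = 0.367879, coefficient = 2
x_5 = 1.2500, f(x_5) = 0.286505, coefficient = 2
x_6 = 1.5000, f(x_6) = 0.223130, coefficient = 1

I ≈ (0.250000/2) × 6.247295 = 0.780912
Exact value: 0.776870
Error: 0.004042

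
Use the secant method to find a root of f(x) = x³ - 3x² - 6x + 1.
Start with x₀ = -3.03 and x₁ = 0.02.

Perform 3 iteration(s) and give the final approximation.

f(x) = x³ - 3x² - 6x + 1
x₀ = -3.03, x₁ = 0.02

Secant formula: x_{n+1} = x_n - f(x_n)(x_n - x_{n-1})/(f(x_n) - f(x_{n-1}))

Iteration 1:
  f(-3.030000) = -36.180827
  f(0.020000) = 0.878808
  x_2 = 0.020000 - 0.878808×(0.020000 - (-3.030000))/(0.878808 - (-36.180827))
       = -0.052326
Iteration 2:
  f(0.020000) = 0.878808
  f(-0.052326) = 1.305597
  x_3 = -0.052326 - 1.305597×(-0.052326 - 0.020000)/(1.305597 - 0.878808)
       = 0.168927
Iteration 3:
  f(-0.052326) = 1.305597
  f(0.168927) = -0.094350
  x_4 = 0.168927 - (-0.094350)×(0.168927 - (-0.052326))/(-0.094350 - 1.305597)
       = 0.154016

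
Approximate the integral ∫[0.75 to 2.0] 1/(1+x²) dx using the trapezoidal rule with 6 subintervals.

f(x) = 1/(1+x²)
a = 0.75, b = 2.0, n = 6
h = (b - a)/n = 0.208333

Trapezoidal rule: (h/2)[f(x₀) + 2f(x₁) + 2f(x₂) + ... + f(xₙ)]

x_0 = 0.7500, f(x_0) = 0.640000, coefficient = 1
x_1 = 0.9583, f(x_1) = 0.521267, coefficient = 2
x_2 = 1.1667, f(x_2) = 0.423529, coefficient = 2
x_3 = 1.3750, f(x_3) = 0.345946, coefficient = 2
x_4 = 1.5833, f(x_4) = 0.285149, coefficient = 2
x_5 = 1.7917, f(x_5) = 0.237526, coefficient = 2
x_6 = 2.0000, f(x_6) = 0.200000, coefficient = 1

I ≈ (0.208333/2) × 4.466833 = 0.465295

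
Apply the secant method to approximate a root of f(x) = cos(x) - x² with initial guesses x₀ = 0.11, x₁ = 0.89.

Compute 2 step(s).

f(x) = cos(x) - x²
x₀ = 0.11, x₁ = 0.89

Secant formula: x_{n+1} = x_n - f(x_n)(x_n - x_{n-1})/(f(x_n) - f(x_{n-1}))

Iteration 1:
  f(0.110000) = 0.981856
  f(0.890000) = -0.162688
  x_2 = 0.890000 - (-0.162688)×(0.890000 - 0.110000)/(-0.162688 - 0.981856)
       = 0.779129
Iteration 2:
  f(0.890000) = -0.162688
  f(0.779129) = 0.104484
  x_3 = 0.779129 - 0.104484×(0.779129 - 0.890000)/(0.104484 - (-0.162688))
       = 0.822488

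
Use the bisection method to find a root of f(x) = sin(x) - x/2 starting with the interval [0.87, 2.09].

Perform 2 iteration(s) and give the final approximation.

f(x) = sin(x) - x/2
Initial interval: [0.87, 2.09]

Iteration 1:
  c_1 = (0.870000 + 2.090000)/2 = 1.480000
  f(c_1) = f(1.480000) = 0.255881
  f(a) × f(c) ≥ 0, new interval: [1.480000, 2.090000]
Iteration 2:
  c_2 = (1.480000 + 2.090000)/2 = 1.785000
  f(c_2) = f(1.785000) = 0.084646
  f(a) × f(c) ≥ 0, new interval: [1.785000, 2.090000]

After 2 iteration(s), the approximation is c_2 = 1.785000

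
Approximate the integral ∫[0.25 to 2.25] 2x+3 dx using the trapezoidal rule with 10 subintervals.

f(x) = 2x+3
a = 0.25, b = 2.25, n = 10
h = (b - a)/n = 0.200000

Trapezoidal rule: (h/2)[f(x₀) + 2f(x₁) + 2f(x₂) + ... + f(xₙ)]

x_0 = 0.2500, f(x_0) = 3.500000, coefficient = 1
x_1 = 0.4500, f(x_1) = 3.900000, coefficient = 2
x_2 = 0.6500, f(x_2) = 4.300000, coefficient = 2
x_3 = 0.8500, f(x_3) = 4.700000, coefficient = 2
x_4 = 1.0500, f(x_4) = 5.100000, coefficient = 2
x_5 = 1.2500, f(x_5) = 5.500000, coefficient = 2
x_6 = 1.4500, f(x_6) = 5.900000, coefficient = 2
x_7 = 1.6500, f(x_7) = 6.300000, coefficient = 2
x_8 = 1.8500, f(x_8) = 6.700000, coefficient = 2
x_9 = 2.0500, f(x_9) = 7.100000, coefficient = 2
x_10 = 2.2500, f(x_10) = 7.500000, coefficient = 1

I ≈ (0.200000/2) × 110.000000 = 11.000000
Exact value: 11.000000
Error: 0.000000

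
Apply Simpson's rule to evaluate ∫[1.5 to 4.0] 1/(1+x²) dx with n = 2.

f(x) = 1/(1+x²)
a = 1.5, b = 4.0, n = 2
h = (b - a)/n = 1.250000

Simpson's rule: (h/3)[f(x₀) + 4f(x₁) + 2f(x₂) + ... + f(xₙ)]

x_0 = 1.5000, f(x_0) = 0.307692, coefficient = 1
x_1 = 2.7500, f(x_1) = 0.116788, coefficient = 4
x_2 = 4.0000, f(x_2) = 0.058824, coefficient = 1

I ≈ (1.250000/3) × 0.833669 = 0.347362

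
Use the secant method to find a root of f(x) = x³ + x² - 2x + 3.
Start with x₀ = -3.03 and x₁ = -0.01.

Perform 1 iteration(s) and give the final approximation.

f(x) = x³ + x² - 2x + 3
x₀ = -3.03, x₁ = -0.01

Secant formula: x_{n+1} = x_n - f(x_n)(x_n - x_{n-1})/(f(x_n) - f(x_{n-1}))

Iteration 1:
  f(-3.030000) = -9.577227
  f(-0.010000) = 3.020099
  x_2 = -0.010000 - 3.020099×(-0.010000 - (-3.030000))/(3.020099 - (-9.577227))
       = -0.734019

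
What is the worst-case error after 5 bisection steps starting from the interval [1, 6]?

Bisection error bound: |error| ≤ (b-a)/2^n
|error| ≤ (6 - 1)/2^5 = 5/2^5
|error| ≤ 0.1562500000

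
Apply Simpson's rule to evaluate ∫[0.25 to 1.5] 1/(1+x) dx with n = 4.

f(x) = 1/(1+x)
a = 0.25, b = 1.5, n = 4
h = (b - a)/n = 0.312500

Simpson's rule: (h/3)[f(x₀) + 4f(x₁) + 2f(x₂) + ... + f(xₙ)]

x_0 = 0.2500, f(x_0) = 0.800000, coefficient = 1
x_1 = 0.5625, f(x_1) = 0.640000, coefficient = 4
x_2 = 0.8750, f(x_2) = 0.533333, coefficient = 2
x_3 = 1.1875, f(x_3) = 0.457143, coefficient = 4
x_4 = 1.5000, f(x_4) = 0.400000, coefficient = 1

I ≈ (0.312500/3) × 6.655238 = 0.693254
Exact value: 0.693147
Error: 0.000107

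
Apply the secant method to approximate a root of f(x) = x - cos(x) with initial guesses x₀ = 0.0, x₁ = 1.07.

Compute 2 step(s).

f(x) = x - cos(x)
x₀ = 0.0, x₁ = 1.07

Secant formula: x_{n+1} = x_n - f(x_n)(x_n - x_{n-1})/(f(x_n) - f(x_{n-1}))

Iteration 1:
  f(0.000000) = -1.000000
  f(1.070000) = 0.589876
  x_2 = 1.070000 - 0.589876×(1.070000 - 0.000000)/(0.589876 - (-1.000000))
       = 0.673009
Iteration 2:
  f(1.070000) = 0.589876
  f(0.673009) = -0.108941
  x_3 = 0.673009 - (-0.108941)×(0.673009 - 1.070000)/(-0.108941 - 0.589876)
       = 0.734897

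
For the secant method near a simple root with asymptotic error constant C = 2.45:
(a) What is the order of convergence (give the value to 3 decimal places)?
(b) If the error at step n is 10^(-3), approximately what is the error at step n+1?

(a) Secant method has superlinear convergence with order φ = (1+√5)/2 ≈ 1.618.
    This means |e_{n+1}| ≈ C|e_n|^1.618.

(b) With |e_n| = 10^(-3) and C = 2.45:
    |e_{n+1}| ≈ 2.45 × (10^(-3))^1.618 = 2.45 × 10^(-4.85)

(a) ≈ 1.618 (golden ratio); (b) |e_{n+1}| ≈ 3.428e-05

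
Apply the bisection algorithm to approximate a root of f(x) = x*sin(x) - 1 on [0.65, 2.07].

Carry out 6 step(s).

f(x) = x*sin(x) - 1
Initial interval: [0.65, 2.07]

Iteration 1:
  c_1 = (0.650000 + 2.070000)/2 = 1.360000
  f(c_1) = f(1.360000) = 0.329896
  f(a) × f(c) < 0, new interval: [0.650000, 1.360000]
Iteration 2:
  c_2 = (0.650000 + 1.360000)/2 = 1.005000
  f(c_2) = f(1.005000) = -0.151617
  f(a) × f(c) ≥ 0, new interval: [1.005000, 1.360000]
Iteration 3:
  c_3 = (1.005000 + 1.360000)/2 = 1.182500
  f(c_3) = f(1.182500) = 0.094469
  f(a) × f(c) < 0, new interval: [1.005000, 1.182500]
Iteration 4:
  c_4 = (1.005000 + 1.182500)/2 = 1.093750
  f(c_4) = f(1.093750) = -0.028362
  f(a) × f(c) ≥ 0, new interval: [1.093750, 1.182500]
Iteration 5:
  c_5 = (1.093750 + 1.182500)/2 = 1.138125
  f(c_5) = f(1.138125) = 0.033246
  f(a) × f(c) < 0, new interval: [1.093750, 1.138125]
Iteration 6:
  c_6 = (1.093750 + 1.138125)/2 = 1.115938
  f(c_6) = f(1.115938) = 0.002472
  f(a) × f(c) < 0, new interval: [1.093750, 1.115938]

After 6 iteration(s), the approximation is c_6 = 1.115938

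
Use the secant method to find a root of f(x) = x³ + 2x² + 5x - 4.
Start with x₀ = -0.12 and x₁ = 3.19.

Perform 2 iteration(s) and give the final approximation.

f(x) = x³ + 2x² + 5x - 4
x₀ = -0.12, x₁ = 3.19

Secant formula: x_{n+1} = x_n - f(x_n)(x_n - x_{n-1})/(f(x_n) - f(x_{n-1}))

Iteration 1:
  f(-0.120000) = -4.572928
  f(3.190000) = 64.763959
  x_2 = 3.190000 - 64.763959×(3.190000 - (-0.120000))/(64.763959 - (-4.572928))
       = 0.098302
Iteration 2:
  f(3.190000) = 64.763959
  f(0.098302) = -3.488213
  x_3 = 0.098302 - (-3.488213)×(0.098302 - 3.190000)/(-3.488213 - 64.763959)
       = 0.256312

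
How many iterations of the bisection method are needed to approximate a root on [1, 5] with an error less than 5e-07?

We need (b-a)/2^n ≤ 5e-07
(5 - 1)/2^n ≤ 5e-07
4/2^n ≤ 5e-07
2^n ≥ 8000000
n ≥ log₂(8000000) = 22.93
n ≥ 23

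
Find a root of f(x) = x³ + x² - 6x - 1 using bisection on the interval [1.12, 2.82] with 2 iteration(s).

f(x) = x³ + x² - 6x - 1
Initial interval: [1.12, 2.82]

Iteration 1:
  c_1 = (1.120000 + 2.820000)/2 = 1.970000
  f(c_1) = f(1.970000) = -1.293727
  f(a) × f(c) ≥ 0, new interval: [1.970000, 2.820000]
Iteration 2:
  c_2 = (1.970000 + 2.820000)/2 = 2.395000
  f(c_2) = f(2.395000) = 4.103805
  f(a) × f(c) < 0, new interval: [1.970000, 2.395000]

After 2 iteration(s), the approximation is c_2 = 2.395000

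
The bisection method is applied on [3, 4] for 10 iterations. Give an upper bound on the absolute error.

Bisection error bound: |error| ≤ (b-a)/2^n
|error| ≤ (4 - 3)/2^10 = 1/2^10
|error| ≤ 0.0009765625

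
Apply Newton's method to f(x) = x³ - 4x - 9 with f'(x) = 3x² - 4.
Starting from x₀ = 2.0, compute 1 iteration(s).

f(x) = x³ - 4x - 9
f'(x) = 3x² - 4
x₀ = 2.0

Newton-Raphson formula: x_{n+1} = x_n - f(x_n)/f'(x_n)

Iteration 1:
  f(2.000000) = -9.000000
  f'(2.000000) = 8.000000
  x_1 = 2.000000 - (-9.000000)/8.000000 = 3.125000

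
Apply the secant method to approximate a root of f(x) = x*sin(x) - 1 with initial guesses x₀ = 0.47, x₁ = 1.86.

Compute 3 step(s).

f(x) = x*sin(x) - 1
x₀ = 0.47, x₁ = 1.86

Secant formula: x_{n+1} = x_n - f(x_n)(x_n - x_{n-1})/(f(x_n) - f(x_{n-1}))

Iteration 1:
  f(0.470000) = -0.787143
  f(1.860000) = 0.782757
  x_2 = 1.860000 - 0.782757×(1.860000 - 0.470000)/(0.782757 - (-0.787143))
       = 1.166942
Iteration 2:
  f(1.860000) = 0.782757
  f(1.166942) = 0.073065
  x_3 = 1.166942 - 0.073065×(1.166942 - 1.860000)/(0.073065 - 0.782757)
       = 1.095589
Iteration 3:
  f(1.166942) = 0.073065
  f(1.095589) = -0.025804
  x_4 = 1.095589 - (-0.025804)×(1.095589 - 1.166942)/(-0.025804 - 0.073065)
       = 1.114212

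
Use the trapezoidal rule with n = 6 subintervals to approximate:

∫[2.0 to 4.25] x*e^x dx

f(x) = x*e^x
a = 2.0, b = 4.25, n = 6
h = (b - a)/n = 0.375000

Trapezoidal rule: (h/2)[f(x₀) + 2f(x₁) + 2f(x₂) + ... + f(xₙ)]

x_0 = 2.0000, f(x_0) = 14.778112, coefficient = 1
x_1 = 2.3750, f(x_1) = 25.533656, coefficient = 2
x_2 = 2.7500, f(x_2) = 43.017238, coefficient = 2
x_3 = 3.1250, f(x_3) = 71.124672, coefficient = 2
x_4 = 3.5000, f(x_4) = 115.904082, coefficient = 2
x_5 = 3.8750, f(x_5) = 186.707956, coefficient = 2
x_6 = 4.2500, f(x_6) = 297.948002, coefficient = 1

I ≈ (0.375000/2) × 1197.301322 = 224.493998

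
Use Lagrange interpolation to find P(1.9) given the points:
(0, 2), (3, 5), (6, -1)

Lagrange interpolation formula:
P(x) = Σ yᵢ × Lᵢ(x)
where Lᵢ(x) = Π_{j≠i} (x - xⱼ)/(xᵢ - xⱼ)

L_0(1.9) = (1.9 - 3)/(0 - 3) × (1.9 - 6)/(0 - 6) = 0.250556
L_1(1.9) = (1.9 - 0)/(3 - 0) × (1.9 - 6)/(3 - 6) = 0.865556
L_2(1.9) = (1.9 - 0)/(6 - 0) × (1.9 - 3)/(6 - 3) = -0.116111

P(1.9) = 2×L_0(1.9) + 5×L_1(1.9) + (-1)×L_2(1.9)
P(1.9) = 4.945000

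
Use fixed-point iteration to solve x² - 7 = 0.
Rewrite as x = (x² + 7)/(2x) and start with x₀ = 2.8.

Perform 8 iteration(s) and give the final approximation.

Equation: x² - 7 = 0
Fixed-point form: x = (x² + 7)/(2x)
x₀ = 2.8

x_1 = g(2.800000) = 2.650000
x_2 = g(2.650000) = 2.645755
x_3 = g(2.645755) = 2.645751
x_4 = g(2.645751) = 2.645751
x_5 = g(2.645751) = 2.645751
x_6 = g(2.645751) = 2.645751
x_7 = g(2.645751) = 2.645751
x_8 = g(2.645751) = 2.645751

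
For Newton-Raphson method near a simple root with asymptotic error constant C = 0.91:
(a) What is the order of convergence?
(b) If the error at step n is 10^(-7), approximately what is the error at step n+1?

(a) Newton-Raphson has quadratic (order 2) convergence near simple roots.
    This means |e_{n+1}| ≈ C|e_n|².

(b) With |e_n| = 10^(-7) and C = 0.91:
    |e_{n+1}| ≈ 0.91 × (10^(-7))² = 0.91 × 10^(-14)

(a) 2 (quadratic); (b) |e_{n+1}| ≈ 9.100e-15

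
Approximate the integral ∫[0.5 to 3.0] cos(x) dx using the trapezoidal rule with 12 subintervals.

f(x) = cos(x)
a = 0.5, b = 3.0, n = 12
h = (b - a)/n = 0.208333

Trapezoidal rule: (h/2)[f(x₀) + 2f(x₁) + 2f(x₂) + ... + f(xₙ)]

x_0 = 0.5000, f(x_0) = 0.877583, coefficient = 1
x_1 = 0.7083, f(x_1) = 0.759447, coefficient = 2
x_2 = 0.9167, f(x_2) = 0.608469, coefficient = 2
x_3 = 1.1250, f(x_3) = 0.431177, coefficient = 2
x_4 = 1.3333, f(x_4) = 0.235238, coefficient = 2
x_5 = 1.5417, f(x_5) = 0.029126, coefficient = 2
x_6 = 1.7500, f(x_6) = -0.178246, coefficient = 2
x_7 = 1.9583, f(x_7) = -0.377909, coefficient = 2
x_8 = 2.1667, f(x_8) = -0.561229, coefficient = 2
x_9 = 2.3750, f(x_9) = -0.720278, coefficient = 2
x_10 = 2.5833, f(x_10) = -0.848178, coefficient = 2
x_11 = 2.7917, f(x_11) = -0.939398, coefficient = 2
x_12 = 3.0000, f(x_12) = -0.989992, coefficient = 1

I ≈ (0.208333/2) × -3.235978 = -0.337081
Exact value: -0.338306
Error: 0.001225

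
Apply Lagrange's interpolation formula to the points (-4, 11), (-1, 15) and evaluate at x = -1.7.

Lagrange interpolation formula:
P(x) = Σ yᵢ × Lᵢ(x)
where Lᵢ(x) = Π_{j≠i} (x - xⱼ)/(xᵢ - xⱼ)

L_0(-1.7) = (-1.7 - (-1))/(-4 - (-1)) = 0.233333
L_1(-1.7) = (-1.7 - (-4))/(-1 - (-4)) = 0.766667

P(-1.7) = 11×L_0(-1.7) + 15×L_1(-1.7)
P(-1.7) = 14.066667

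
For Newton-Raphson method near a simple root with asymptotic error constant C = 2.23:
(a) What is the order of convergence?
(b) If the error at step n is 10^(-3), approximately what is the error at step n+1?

(a) Newton-Raphson has quadratic (order 2) convergence near simple roots.
    This means |e_{n+1}| ≈ C|e_n|².

(b) With |e_n| = 10^(-3) and C = 2.23:
    |e_{n+1}| ≈ 2.23 × (10^(-3))² = 2.23 × 10^(-6)

(a) 2 (quadratic); (b) |e_{n+1}| ≈ 2.230e-06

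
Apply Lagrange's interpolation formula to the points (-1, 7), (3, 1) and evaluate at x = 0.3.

Lagrange interpolation formula:
P(x) = Σ yᵢ × Lᵢ(x)
where Lᵢ(x) = Π_{j≠i} (x - xⱼ)/(xᵢ - xⱼ)

L_0(0.3) = (0.3 - 3)/(-1 - 3) = 0.675000
L_1(0.3) = (0.3 - (-1))/(3 - (-1)) = 0.325000

P(0.3) = 7×L_0(0.3) + 1×L_1(0.3)
P(0.3) = 5.050000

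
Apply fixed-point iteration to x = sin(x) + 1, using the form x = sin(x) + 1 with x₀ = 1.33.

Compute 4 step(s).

Equation: x = sin(x) + 1
Fixed-point form: x = sin(x) + 1
x₀ = 1.33

x_1 = g(1.330000) = 1.971148
x_2 = g(1.971148) = 1.920924
x_3 = g(1.920924) = 1.939329
x_4 = g(1.939329) = 1.932857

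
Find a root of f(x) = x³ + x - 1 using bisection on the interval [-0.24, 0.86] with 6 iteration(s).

f(x) = x³ + x - 1
Initial interval: [-0.24, 0.86]

Iteration 1:
  c_1 = (-0.240000 + 0.860000)/2 = 0.310000
  f(c_1) = f(0.310000) = -0.660209
  f(a) × f(c) ≥ 0, new interval: [0.310000, 0.860000]
Iteration 2:
  c_2 = (0.310000 + 0.860000)/2 = 0.585000
  f(c_2) = f(0.585000) = -0.214798
  f(a) × f(c) ≥ 0, new interval: [0.585000, 0.860000]
Iteration 3:
  c_3 = (0.585000 + 0.860000)/2 = 0.722500
  f(c_3) = f(0.722500) = 0.099650
  f(a) × f(c) < 0, new interval: [0.585000, 0.722500]
Iteration 4:
  c_4 = (0.585000 + 0.722500)/2 = 0.653750
  f(c_4) = f(0.653750) = -0.066844
  f(a) × f(c) ≥ 0, new interval: [0.653750, 0.722500]
Iteration 5:
  c_5 = (0.653750 + 0.722500)/2 = 0.688125
  f(c_5) = f(0.688125) = 0.013963
  f(a) × f(c) < 0, new interval: [0.653750, 0.688125]
Iteration 6:
  c_6 = (0.653750 + 0.688125)/2 = 0.670937
  f(c_6) = f(0.670937) = -0.027035
  f(a) × f(c) ≥ 0, new interval: [0.670937, 0.688125]

After 6 iteration(s), the approximation is c_6 = 0.670937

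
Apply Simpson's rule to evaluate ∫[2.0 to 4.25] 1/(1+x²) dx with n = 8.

f(x) = 1/(1+x²)
a = 2.0, b = 4.25, n = 8
h = (b - a)/n = 0.281250

Simpson's rule: (h/3)[f(x₀) + 4f(x₁) + 2f(x₂) + ... + f(xₙ)]

x_0 = 2.0000, f(x_0) = 0.200000, coefficient = 1
x_1 = 2.2812, f(x_1) = 0.161184, coefficient = 4
x_2 = 2.5625, f(x_2) = 0.132163, coefficient = 2
x_3 = 2.8438, f(x_3) = 0.110048, coefficient = 4
x_4 = 3.1250, f(x_4) = 0.092888, coefficient = 2
x_5 = 3.4062, f(x_5) = 0.079349, coefficient = 4
x_6 = 3.6875, f(x_6) = 0.068504, coefficient = 2
x_7 = 3.9688, f(x_7) = 0.059698, coefficient = 4
x_8 = 4.2500, f(x_8) = 0.052459, coefficient = 1

I ≈ (0.281250/3) × 2.480687 = 0.232564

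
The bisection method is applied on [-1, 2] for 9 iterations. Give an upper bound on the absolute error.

Bisection error bound: |error| ≤ (b-a)/2^n
|error| ≤ (2 - (-1))/2^9 = 3/2^9
|error| ≤ 0.0058593750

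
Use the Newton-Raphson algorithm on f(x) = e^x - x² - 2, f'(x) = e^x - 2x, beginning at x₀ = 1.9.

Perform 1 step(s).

f(x) = e^x - x² - 2
f'(x) = e^x - 2x
x₀ = 1.9

Newton-Raphson formula: x_{n+1} = x_n - f(x_n)/f'(x_n)

Iteration 1:
  f(1.900000) = 1.075894
  f'(1.900000) = 2.885894
  x_1 = 1.900000 - 1.075894/2.885894 = 1.527189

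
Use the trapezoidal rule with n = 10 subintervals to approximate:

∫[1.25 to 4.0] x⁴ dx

f(x) = x⁴
a = 1.25, b = 4.0, n = 10
h = (b - a)/n = 0.275000

Trapezoidal rule: (h/2)[f(x₀) + 2f(x₁) + 2f(x₂) + ... + f(xₙ)]

x_0 = 1.2500, f(x_0) = 2.441406, coefficient = 1
x_1 = 1.5250, f(x_1) = 5.408532, coefficient = 2
x_2 = 1.8000, f(x_2) = 10.497600, coefficient = 2
x_3 = 2.0750, f(x_3) = 18.538407, coefficient = 2
x_4 = 2.3500, f(x_4) = 30.498006, coefficient = 2
x_5 = 2.6250, f(x_5) = 47.480713, coefficient = 2
x_6 = 2.9000, f(x_6) = 70.728100, coefficient = 2
x_7 = 3.1750, f(x_7) = 101.619000, coefficient = 2
x_8 = 3.4500, f(x_8) = 141.669506, coefficient = 2
x_9 = 3.7250, f(x_9) = 192.532969, coefficient = 2
x_10 = 4.0000, f(x_10) = 256.000000, coefficient = 1

I ≈ (0.275000/2) × 1496.387073 = 205.753222
Exact value: 204.189648
Error: 1.563574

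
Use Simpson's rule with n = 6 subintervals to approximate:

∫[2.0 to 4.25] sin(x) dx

f(x) = sin(x)
a = 2.0, b = 4.25, n = 6
h = (b - a)/n = 0.375000

Simpson's rule: (h/3)[f(x₀) + 4f(x₁) + 2f(x₂) + ... + f(xₙ)]

x_0 = 2.0000, f(x_0) = 0.909297, coefficient = 1
x_1 = 2.3750, f(x_1) = 0.693685, coefficient = 4
x_2 = 2.7500, f(x_2) = 0.381661, coefficient = 2
x_3 = 3.1250, f(x_3) = 0.016592, coefficient = 4
x_4 = 3.5000, f(x_4) = -0.350783, coefficient = 2
x_5 = 3.8750, f(x_5) = -0.669405, coefficient = 4
x_6 = 4.2500, f(x_6) = -0.894989, coefficient = 1

I ≈ (0.375000/3) × 0.239552 = 0.029944
Exact value: 0.029941
Error: 0.000003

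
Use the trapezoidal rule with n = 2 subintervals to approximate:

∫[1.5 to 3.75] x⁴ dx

f(x) = x⁴
a = 1.5, b = 3.75, n = 2
h = (b - a)/n = 1.125000

Trapezoidal rule: (h/2)[f(x₀) + 2f(x₁) + 2f(x₂) + ... + f(xₙ)]

x_0 = 1.5000, f(x_0) = 5.062500, coefficient = 1
x_1 = 2.6250, f(x_1) = 47.480713, coefficient = 2
x_2 = 3.7500, f(x_2) = 197.753906, coefficient = 1

I ≈ (1.125000/2) × 297.777832 = 167.500031
Exact value: 146.796680
Error: 20.703351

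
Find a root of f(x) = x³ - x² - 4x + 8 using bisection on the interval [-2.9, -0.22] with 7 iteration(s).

f(x) = x³ - x² - 4x + 8
Initial interval: [-2.9, -0.22]

Iteration 1:
  c_1 = (-2.900000 + (-0.220000))/2 = -1.560000
  f(c_1) = f(-1.560000) = 8.009984
  f(a) × f(c) < 0, new interval: [-2.900000, -1.560000]
Iteration 2:
  c_2 = (-2.900000 + (-1.560000))/2 = -2.230000
  f(c_2) = f(-2.230000) = 0.857533
  f(a) × f(c) < 0, new interval: [-2.900000, -2.230000]
Iteration 3:
  c_3 = (-2.900000 + (-2.230000))/2 = -2.565000
  f(c_3) = f(-2.565000) = -5.194937
  f(a) × f(c) ≥ 0, new interval: [-2.565000, -2.230000]
Iteration 4:
  c_4 = (-2.565000 + (-2.230000))/2 = -2.397500
  f(c_4) = f(-2.397500) = -1.938851
  f(a) × f(c) ≥ 0, new interval: [-2.397500, -2.230000]
Iteration 5:
  c_5 = (-2.397500 + (-2.230000))/2 = -2.313750
  f(c_5) = f(-2.313750) = -0.484959
  f(a) × f(c) ≥ 0, new interval: [-2.313750, -2.230000]
Iteration 6:
  c_6 = (-2.313750 + (-2.230000))/2 = -2.271875
  f(c_6) = f(-2.271875) = 0.199992
  f(a) × f(c) < 0, new interval: [-2.313750, -2.271875]
Iteration 7:
  c_7 = (-2.313750 + (-2.271875))/2 = -2.292812
  f(c_7) = f(-2.292812) = -0.139030
  f(a) × f(c) ≥ 0, new interval: [-2.292812, -2.271875]

After 7 iteration(s), the approximation is c_7 = -2.292812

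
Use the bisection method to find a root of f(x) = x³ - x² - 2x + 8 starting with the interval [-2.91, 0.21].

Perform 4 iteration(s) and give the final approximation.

f(x) = x³ - x² - 2x + 8
Initial interval: [-2.91, 0.21]

Iteration 1:
  c_1 = (-2.910000 + 0.210000)/2 = -1.350000
  f(c_1) = f(-1.350000) = 6.417125
  f(a) × f(c) < 0, new interval: [-2.910000, -1.350000]
Iteration 2:
  c_2 = (-2.910000 + (-1.350000))/2 = -2.130000
  f(c_2) = f(-2.130000) = -1.940497
  f(a) × f(c) ≥ 0, new interval: [-2.130000, -1.350000]
Iteration 3:
  c_3 = (-2.130000 + (-1.350000))/2 = -1.740000
  f(c_3) = f(-1.740000) = 3.184376
  f(a) × f(c) < 0, new interval: [-2.130000, -1.740000]
Iteration 4:
  c_4 = (-2.130000 + (-1.740000))/2 = -1.935000
  f(c_4) = f(-1.935000) = 0.880700
  f(a) × f(c) < 0, new interval: [-2.130000, -1.935000]

After 4 iteration(s), the approximation is c_4 = -1.935000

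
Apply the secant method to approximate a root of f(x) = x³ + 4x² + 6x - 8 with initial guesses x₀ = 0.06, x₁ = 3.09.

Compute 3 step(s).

f(x) = x³ + 4x² + 6x - 8
x₀ = 0.06, x₁ = 3.09

Secant formula: x_{n+1} = x_n - f(x_n)(x_n - x_{n-1})/(f(x_n) - f(x_{n-1}))

Iteration 1:
  f(0.060000) = -7.625384
  f(3.090000) = 78.236029
  x_2 = 3.090000 - 78.236029×(3.090000 - 0.060000)/(78.236029 - (-7.625384))
       = 0.329095
Iteration 2:
  f(3.090000) = 78.236029
  f(0.329095) = -5.556570
  x_3 = 0.329095 - (-5.556570)×(0.329095 - 3.090000)/(-5.556570 - 78.236029)
       = 0.512180
Iteration 3:
  f(0.329095) = -5.556570
  f(0.512180) = -3.743244
  x_4 = 0.512180 - (-3.743244)×(0.512180 - 0.329095)/(-3.743244 - (-5.556570))
       = 0.890122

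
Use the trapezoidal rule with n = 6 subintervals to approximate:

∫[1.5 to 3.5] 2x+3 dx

f(x) = 2x+3
a = 1.5, b = 3.5, n = 6
h = (b - a)/n = 0.333333

Trapezoidal rule: (h/2)[f(x₀) + 2f(x₁) + 2f(x₂) + ... + f(xₙ)]

x_0 = 1.5000, f(x_0) = 6.000000, coefficient = 1
x_1 = 1.8333, f(x_1) = 6.666667, coefficient = 2
x_2 = 2.1667, f(x_2) = 7.333333, coefficient = 2
x_3 = 2.5000, f(x_3) = 8.000000, coefficient = 2
x_4 = 2.8333, f(x_4) = 8.666667, coefficient = 2
x_5 = 3.1667, f(x_5) = 9.333333, coefficient = 2
x_6 = 3.5000, f(x_6) = 10.000000, coefficient = 1

I ≈ (0.333333/2) × 96.000000 = 16.000000
Exact value: 16.000000
Error: 0.000000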